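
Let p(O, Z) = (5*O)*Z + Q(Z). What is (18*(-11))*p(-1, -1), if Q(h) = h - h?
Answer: -990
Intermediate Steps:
Q(h) = 0
p(O, Z) = 5*O*Z (p(O, Z) = (5*O)*Z + 0 = 5*O*Z + 0 = 5*O*Z)
(18*(-11))*p(-1, -1) = (18*(-11))*(5*(-1)*(-1)) = -198*5 = -990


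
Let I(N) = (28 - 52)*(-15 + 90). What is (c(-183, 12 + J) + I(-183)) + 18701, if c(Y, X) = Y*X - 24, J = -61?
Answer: 25844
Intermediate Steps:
I(N) = -1800 (I(N) = -24*75 = -1800)
c(Y, X) = -24 + X*Y (c(Y, X) = X*Y - 24 = -24 + X*Y)
(c(-183, 12 + J) + I(-183)) + 18701 = ((-24 + (12 - 61)*(-183)) - 1800) + 18701 = ((-24 - 49*(-183)) - 1800) + 18701 = ((-24 + 8967) - 1800) + 18701 = (8943 - 1800) + 18701 = 7143 + 18701 = 25844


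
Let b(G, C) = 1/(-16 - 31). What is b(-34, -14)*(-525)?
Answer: 525/47 ≈ 11.170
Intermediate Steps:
b(G, C) = -1/47 (b(G, C) = 1/(-47) = -1/47)
b(-34, -14)*(-525) = -1/47*(-525) = 525/47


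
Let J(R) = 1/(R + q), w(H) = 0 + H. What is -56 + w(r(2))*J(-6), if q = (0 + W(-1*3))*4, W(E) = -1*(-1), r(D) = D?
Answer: -57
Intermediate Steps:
W(E) = 1
q = 4 (q = (0 + 1)*4 = 1*4 = 4)
w(H) = H
J(R) = 1/(4 + R) (J(R) = 1/(R + 4) = 1/(4 + R))
-56 + w(r(2))*J(-6) = -56 + 2/(4 - 6) = -56 + 2/(-2) = -56 + 2*(-1/2) = -56 - 1 = -57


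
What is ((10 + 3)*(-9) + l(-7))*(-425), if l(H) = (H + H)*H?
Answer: 8075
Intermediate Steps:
l(H) = 2*H² (l(H) = (2*H)*H = 2*H²)
((10 + 3)*(-9) + l(-7))*(-425) = ((10 + 3)*(-9) + 2*(-7)²)*(-425) = (13*(-9) + 2*49)*(-425) = (-117 + 98)*(-425) = -19*(-425) = 8075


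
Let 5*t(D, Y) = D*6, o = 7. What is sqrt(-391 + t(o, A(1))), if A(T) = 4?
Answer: I*sqrt(9565)/5 ≈ 19.56*I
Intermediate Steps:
t(D, Y) = 6*D/5 (t(D, Y) = (D*6)/5 = (6*D)/5 = 6*D/5)
sqrt(-391 + t(o, A(1))) = sqrt(-391 + (6/5)*7) = sqrt(-391 + 42/5) = sqrt(-1913/5) = I*sqrt(9565)/5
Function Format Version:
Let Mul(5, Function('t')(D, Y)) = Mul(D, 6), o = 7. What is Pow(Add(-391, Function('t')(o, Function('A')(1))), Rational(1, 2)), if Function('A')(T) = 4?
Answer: Mul(Rational(1, 5), I, Pow(9565, Rational(1, 2))) ≈ Mul(19.560, I)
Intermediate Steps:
Function('t')(D, Y) = Mul(Rational(6, 5), D) (Function('t')(D, Y) = Mul(Rational(1, 5), Mul(D, 6)) = Mul(Rational(1, 5), Mul(6, D)) = Mul(Rational(6, 5), D))
Pow(Add(-391, Function('t')(o, Function('A')(1))), Rational(1, 2)) = Pow(Add(-391, Mul(Rational(6, 5), 7)), Rational(1, 2)) = Pow(Add(-391, Rational(42, 5)), Rational(1, 2)) = Pow(Rational(-1913, 5), Rational(1, 2)) = Mul(Rational(1, 5), I, Pow(9565, Rational(1, 2)))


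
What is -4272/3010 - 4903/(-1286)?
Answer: 4632119/1935430 ≈ 2.3933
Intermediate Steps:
-4272/3010 - 4903/(-1286) = -4272*1/3010 - 4903*(-1/1286) = -2136/1505 + 4903/1286 = 4632119/1935430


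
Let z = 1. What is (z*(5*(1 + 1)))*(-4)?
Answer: -40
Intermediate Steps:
(z*(5*(1 + 1)))*(-4) = (1*(5*(1 + 1)))*(-4) = (1*(5*2))*(-4) = (1*10)*(-4) = 10*(-4) = -40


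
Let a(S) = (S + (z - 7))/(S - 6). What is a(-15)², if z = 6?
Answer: 256/441 ≈ 0.58050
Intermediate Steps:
a(S) = (-1 + S)/(-6 + S) (a(S) = (S + (6 - 7))/(S - 6) = (S - 1)/(-6 + S) = (-1 + S)/(-6 + S))
a(-15)² = ((-1 - 15)/(-6 - 15))² = (-16/(-21))² = (-1/21*(-16))² = (16/21)² = 256/441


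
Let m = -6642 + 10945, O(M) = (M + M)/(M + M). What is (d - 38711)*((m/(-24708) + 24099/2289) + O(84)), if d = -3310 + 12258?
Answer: -2123573968059/6284068 ≈ -3.3793e+5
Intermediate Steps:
O(M) = 1 (O(M) = (2*M)/((2*M)) = (2*M)*(1/(2*M)) = 1)
m = 4303
d = 8948
(d - 38711)*((m/(-24708) + 24099/2289) + O(84)) = (8948 - 38711)*((4303/(-24708) + 24099/2289) + 1) = -29763*((4303*(-1/24708) + 24099*(1/2289)) + 1) = -29763*((-4303/24708 + 8033/763) + 1) = -29763*(195196175/18852204 + 1) = -29763*214048379/18852204 = -2123573968059/6284068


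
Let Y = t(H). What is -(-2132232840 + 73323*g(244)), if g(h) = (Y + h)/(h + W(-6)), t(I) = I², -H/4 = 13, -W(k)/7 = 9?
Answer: 385717987836/181 ≈ 2.1310e+9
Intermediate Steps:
W(k) = -63 (W(k) = -7*9 = -63)
H = -52 (H = -4*13 = -52)
Y = 2704 (Y = (-52)² = 2704)
g(h) = (2704 + h)/(-63 + h) (g(h) = (2704 + h)/(h - 63) = (2704 + h)/(-63 + h))
-(-2132232840 + 73323*g(244)) = -(-2132232840 + 73323*(2704 + 244)/(-63 + 244)) = -73323/(1/(2948/181 - 29080)) = -73323/(1/(-5260532/181)) = -73323/(-181/5260532) = -73323*(-5260532/181) = 385717987836/181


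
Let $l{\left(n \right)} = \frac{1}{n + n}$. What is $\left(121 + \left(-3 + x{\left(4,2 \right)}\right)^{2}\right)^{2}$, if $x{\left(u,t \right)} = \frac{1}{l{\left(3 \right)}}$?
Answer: $16900$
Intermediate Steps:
$l{\left(n \right)} = \frac{1}{2 n}$
$x{\left(u,t \right)} = 6$ ($x{\left(u,t \right)} = \frac{1}{\frac{1}{2} \cdot \frac{1}{3}} = \frac{1}{\frac{1}{6}} = 6$)
$\left(121 + \left(-3 + x{\left(4,2 \right)}\right)^{2}\right)^{2} = \left(121 + \left(-3 + 6\right)^{2}\right)^{2} = \left(121 + 3^{2}\right)^{2} = \left(121 + 9\right)^{2} = 130^{2} = 16900$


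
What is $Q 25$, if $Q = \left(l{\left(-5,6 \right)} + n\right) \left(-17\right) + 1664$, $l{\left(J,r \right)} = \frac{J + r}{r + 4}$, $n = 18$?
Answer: $\frac{67815}{2} \approx 33908.0$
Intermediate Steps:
$l{\left(J,r \right)} = \frac{J + r}{4 + r}$
$Q = \frac{13563}{10}$ ($Q = \left(\frac{-5 + 6}{4 + 6} + 18\right) \left(-17\right) + 1664 = \left(\frac{1}{10} \cdot 1 + 18\right) \left(-17\right) + 1664 = \left(\frac{1}{10} + 18\right) \left(-17\right) + 1664 = \frac{181}{10} \left(-17\right) + 1664 = - \frac{3077}{10} + 1664 = \frac{13563}{10} \approx 1356.3$)
$Q 25 = \frac{13563}{10} \cdot 25 = \frac{67815}{2}$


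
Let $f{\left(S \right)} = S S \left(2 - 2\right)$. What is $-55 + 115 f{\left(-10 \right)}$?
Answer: $-55$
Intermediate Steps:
$f{\left(S \right)} = 0$ ($f{\left(S \right)} = S^{2} \cdot 0 = 0$)
$-55 + 115 f{\left(-10 \right)} = -55 + 115 \cdot 0 = -55 + 0 = -55$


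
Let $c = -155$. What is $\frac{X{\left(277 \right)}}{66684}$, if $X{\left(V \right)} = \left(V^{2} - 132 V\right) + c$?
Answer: $\frac{20005}{33342} \approx 0.59999$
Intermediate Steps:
$X{\left(V \right)} = -155 + V^{2} - 132 V$ ($X{\left(V \right)} = \left(V^{2} - 132 V\right) - 155 = -155 + V^{2} - 132 V$)
$\frac{X{\left(277 \right)}}{66684} = \frac{-155 + 277^{2} - 36564}{66684} = \left(-155 + 76729 - 36564\right) \frac{1}{66684} = 40010 \cdot \frac{1}{66684} = \frac{20005}{33342}$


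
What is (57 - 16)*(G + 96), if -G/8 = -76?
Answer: 28864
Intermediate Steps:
G = 608 (G = -8*(-76) = 608)
(57 - 16)*(G + 96) = (57 - 16)*(608 + 96) = 41*704 = 28864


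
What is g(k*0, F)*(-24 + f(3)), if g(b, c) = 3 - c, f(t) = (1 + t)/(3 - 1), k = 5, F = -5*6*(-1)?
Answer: 594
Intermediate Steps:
F = 30 (F = -30*(-1) = 30)
f(t) = ½ + t/2 (f(t) = (1 + t)/2 = (1 + t)*(½) = ½ + t/2)
g(k*0, F)*(-24 + f(3)) = (3 - 1*30)*(-24 + (½ + (½)*3)) = (3 - 30)*(-24 + (½ + 3/2)) = -27*(-24 + 2) = -27*(-22) = 594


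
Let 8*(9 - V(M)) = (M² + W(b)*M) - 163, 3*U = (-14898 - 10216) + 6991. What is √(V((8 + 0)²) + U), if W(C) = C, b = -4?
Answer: I*√103866/4 ≈ 80.571*I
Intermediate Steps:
U = -6041 (U = ((-14898 - 10216) + 6991)/3 = (-25114 + 6991)/3 = (⅓)*(-18123) = -6041)
V(M) = 235/8 + M/2 - M²/8 (V(M) = 9 - ((M² - 4*M) - 163)/8 = 9 - (-163 + M² - 4*M)/8 = 9 + (163/8 + M/2 - M²/8) = 235/8 + M/2 - M²/8)
√(V((8 + 0)²) + U) = √((235/8 + (8 + 0)²/2 - (8 + 0)⁴/8) - 6041) = √((235/8 + (½)*8² - (8²)²/8) - 6041) = √((235/8 + (½)*64 - ⅛*64²) - 6041) = √((235/8 + 32 - ⅛*4096) - 6041) = √((235/8 + 32 - 512) - 6041) = √(-3605/8 - 6041) = √(-51933/8) = I*√103866/4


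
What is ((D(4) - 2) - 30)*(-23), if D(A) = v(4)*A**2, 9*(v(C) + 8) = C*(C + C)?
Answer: 21344/9 ≈ 2371.6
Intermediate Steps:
v(C) = -8 + 2*C**2/9 (v(C) = -8 + (C*(C + C))/9 = -8 + (C*(2*C))/9 = -8 + (2*C**2)/9 = -8 + 2*C**2/9)
D(A) = -40*A**2/9 (D(A) = (-8 + (2/9)*4**2)*A**2 = (-8 + (2/9)*16)*A**2 = (-8 + 32/9)*A**2 = -40*A**2/9)
((D(4) - 2) - 30)*(-23) = ((-40/9*4**2 - 2) - 30)*(-23) = ((-40/9*16 - 2) - 30)*(-23) = ((-640/9 - 2) - 30)*(-23) = (-658/9 - 30)*(-23) = -928/9*(-23) = 21344/9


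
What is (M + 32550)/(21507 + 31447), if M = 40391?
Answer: 6631/4814 ≈ 1.3774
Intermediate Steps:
(M + 32550)/(21507 + 31447) = (40391 + 32550)/(21507 + 31447) = 72941/52954 = 72941*(1/52954) = 6631/4814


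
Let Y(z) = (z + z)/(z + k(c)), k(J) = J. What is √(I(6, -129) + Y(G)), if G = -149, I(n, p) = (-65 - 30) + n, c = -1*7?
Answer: I*√529854/78 ≈ 9.3322*I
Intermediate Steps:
c = -7
I(n, p) = -95 + n
Y(z) = 2*z/(-7 + z) (Y(z) = (z + z)/(z - 7) = (2*z)/(-7 + z) = 2*z/(-7 + z))
√(I(6, -129) + Y(G)) = √((-95 + 6) + 2*(-149)/(-7 - 149)) = √(-89 + 2*(-149)/(-156)) = √(-89 + 2*(-149)*(-1/156)) = √(-89 + 149/78) = √(-6793/78) = I*√529854/78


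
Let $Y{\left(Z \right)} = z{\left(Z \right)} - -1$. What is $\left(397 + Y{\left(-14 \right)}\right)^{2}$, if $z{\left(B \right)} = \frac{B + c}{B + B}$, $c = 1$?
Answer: $\frac{124478649}{784} \approx 1.5877 \cdot 10^{5}$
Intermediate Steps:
$z{\left(B \right)} = \frac{1 + B}{2 B}$ ($z{\left(B \right)} = \frac{B + 1}{B + B} = \frac{1 + B}{2 B}$)
$Y{\left(Z \right)} = 1 + \frac{1 + Z}{2 Z}$ ($Y{\left(Z \right)} = \frac{1 + Z}{2 Z} - -1 = \frac{1 + Z}{2 Z} + 1 = 1 + \frac{1 + Z}{2 Z}$)
$\left(397 + Y{\left(-14 \right)}\right)^{2} = \left(397 + \frac{1 + 3 \left(-14\right)}{2 \left(-14\right)}\right)^{2} = \left(397 + \frac{1}{2} \left(- \frac{1}{14}\right) \left(1 - 42\right)\right)^{2} = \left(397 + \frac{1}{2} \left(- \frac{1}{14}\right) \left(-41\right)\right)^{2} = \left(397 + \frac{41}{28}\right)^{2} = \left(\frac{11157}{28}\right)^{2} = \frac{124478649}{784}$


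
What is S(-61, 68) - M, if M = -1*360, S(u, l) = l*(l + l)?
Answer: 9608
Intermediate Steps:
S(u, l) = 2*l**2 (S(u, l) = l*(2*l) = 2*l**2)
M = -360
S(-61, 68) - M = 2*68**2 - 1*(-360) = 2*4624 + 360 = 9248 + 360 = 9608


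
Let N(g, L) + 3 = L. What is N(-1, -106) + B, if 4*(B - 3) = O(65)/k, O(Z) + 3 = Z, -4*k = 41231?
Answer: -4370548/41231 ≈ -106.00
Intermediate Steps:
k = -41231/4 (k = -¼*41231 = -41231/4 ≈ -10308.)
O(Z) = -3 + Z
N(g, L) = -3 + L
B = 123631/41231 (B = 3 + ((-3 + 65)/(-41231/4))/4 = 3 + (62*(-4/41231))/4 = 3 + (¼)*(-248/41231) = 3 - 62/41231 = 123631/41231 ≈ 2.9985)
N(-1, -106) + B = (-3 - 106) + 123631/41231 = -109 + 123631/41231 = -4370548/41231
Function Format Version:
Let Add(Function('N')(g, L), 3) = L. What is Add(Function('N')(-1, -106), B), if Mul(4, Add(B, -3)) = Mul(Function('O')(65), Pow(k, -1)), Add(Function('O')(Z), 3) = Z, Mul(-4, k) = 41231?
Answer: Rational(-4370548, 41231) ≈ -106.00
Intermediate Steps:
k = Rational(-41231, 4) (k = Mul(Rational(-1, 4), 41231) = Rational(-41231, 4) ≈ -10308.)
Function('O')(Z) = Add(-3, Z)
Function('N')(g, L) = Add(-3, L)
B = Rational(123631, 41231) (B = Add(3, Mul(Rational(1, 4), Mul(Add(-3, 65), Pow(Rational(-41231, 4), -1)))) = Add(3, Mul(Rational(1, 4), Mul(62, Rational(-4, 41231)))) = Add(3, Mul(Rational(1, 4), Rational(-248, 41231))) = Add(3, Rational(-62, 41231)) = Rational(123631, 41231) ≈ 2.9985)
Add(Function('N')(-1, -106), B) = Add(Add(-3, -106), Rational(123631, 41231)) = Add(-109, Rational(123631, 41231)) = Rational(-4370548, 41231)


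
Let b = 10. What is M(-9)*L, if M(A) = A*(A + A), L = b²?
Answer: 16200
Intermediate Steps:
L = 100 (L = 10² = 100)
M(A) = 2*A² (M(A) = A*(2*A) = 2*A²)
M(-9)*L = (2*(-9)²)*100 = (2*81)*100 = 162*100 = 16200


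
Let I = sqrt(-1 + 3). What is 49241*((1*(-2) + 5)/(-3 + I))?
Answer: -443169/7 - 147723*sqrt(2)/7 ≈ -93154.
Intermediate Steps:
I = sqrt(2) ≈ 1.4142
49241*((1*(-2) + 5)/(-3 + I)) = 49241*((1*(-2) + 5)/(-3 + sqrt(2))) = 49241*((-2 + 5)/(-3 + sqrt(2))) = 49241*(3/(-3 + sqrt(2))) = 147723/(-3 + sqrt(2))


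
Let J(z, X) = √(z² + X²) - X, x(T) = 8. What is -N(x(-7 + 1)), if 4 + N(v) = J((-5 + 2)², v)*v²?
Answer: 516 - 64*√145 ≈ -254.66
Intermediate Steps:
J(z, X) = √(X² + z²) - X
N(v) = -4 + v²*(√(81 + v²) - v) (N(v) = -4 + (√(v² + ((-5 + 2)²)²) - v)*v² = -4 + (√(v² + ((-3)²)²) - v)*v² = -4 + (√(v² + 9²) - v)*v² = -4 + (√(v² + 81) - v)*v² = -4 + (√(81 + v²) - v)*v² = -4 + v²*(√(81 + v²) - v))
-N(x(-7 + 1)) = -(-4 + 8²*(√(81 + 8²) - 1*8)) = -(-4 + 64*(√(81 + 64) - 8)) = -(-4 + 64*(√145 - 8)) = -(-4 + 64*(-8 + √145)) = -(-4 + (-512 + 64*√145)) = -(-516 + 64*√145) = 516 - 64*√145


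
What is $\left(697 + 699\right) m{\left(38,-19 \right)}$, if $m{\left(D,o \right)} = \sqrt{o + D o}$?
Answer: $1396 i \sqrt{741} \approx 38001.0 i$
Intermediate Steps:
$\left(697 + 699\right) m{\left(38,-19 \right)} = \left(697 + 699\right) \sqrt{- 19 \left(1 + 38\right)} = 1396 \sqrt{\left(-19\right) 39} = 1396 \sqrt{-741} = 1396 i \sqrt{741}$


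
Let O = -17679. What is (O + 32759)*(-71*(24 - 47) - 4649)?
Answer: -45481280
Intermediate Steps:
(O + 32759)*(-71*(24 - 47) - 4649) = (-17679 + 32759)*(-71*(24 - 47) - 4649) = 15080*(-71*(-23) - 4649) = 15080*(1633 - 4649) = 15080*(-3016) = -45481280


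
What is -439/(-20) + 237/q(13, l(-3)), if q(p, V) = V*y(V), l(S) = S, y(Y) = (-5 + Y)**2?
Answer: 6629/320 ≈ 20.716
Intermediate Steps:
q(p, V) = V*(-5 + V)**2
-439/(-20) + 237/q(13, l(-3)) = -439/(-20) + 237/((-3*(-5 - 3)**2)) = -439*(-1/20) + 237/((-3*(-8)**2)) = 439/20 + 237/((-3*64)) = 439/20 + 237/(-192) = 439/20 + 237*(-1/192) = 439/20 - 79/64 = 6629/320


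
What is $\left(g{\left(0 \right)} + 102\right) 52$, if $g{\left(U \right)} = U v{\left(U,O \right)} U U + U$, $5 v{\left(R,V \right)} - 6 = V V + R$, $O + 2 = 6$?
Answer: $5304$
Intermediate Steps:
$O = 4$ ($O = -2 + 6 = 4$)
$v{\left(R,V \right)} = \frac{6}{5} + \frac{R}{5} + \frac{V^{2}}{5}$ ($v{\left(R,V \right)} = \frac{6}{5} + \frac{V V + R}{5} = \frac{6}{5} + \frac{V^{2} + R}{5} = \frac{6}{5} + \frac{R + V^{2}}{5} = \frac{6}{5} + \left(\frac{R}{5} + \frac{V^{2}}{5}\right) = \frac{6}{5} + \frac{R}{5} + \frac{V^{2}}{5}$)
$g{\left(U \right)} = U + U^{3} \left(\frac{22}{5} + \frac{U}{5}\right)$ ($g{\left(U \right)} = U \left(\frac{6}{5} + \frac{U}{5} + \frac{4^{2}}{5}\right) U U + U = U \left(\frac{6}{5} + \frac{U}{5} + \frac{1}{5} \cdot 16\right) U U + U = U \left(\frac{6}{5} + \frac{U}{5} + \frac{16}{5}\right) U U + U = U \left(\frac{22}{5} + \frac{U}{5}\right) U U + U = U^{2} \left(\frac{22}{5} + \frac{U}{5}\right) U + U = U^{3} \left(\frac{22}{5} + \frac{U}{5}\right) + U = U + U^{3} \left(\frac{22}{5} + \frac{U}{5}\right)$)
$\left(g{\left(0 \right)} + 102\right) 52 = \left(0 \left(1 + \frac{0^{2} \left(22 + 0\right)}{5}\right) + 102\right) 52 = \left(0 \left(1 + \frac{1}{5} \cdot 0 \cdot 22\right) + 102\right) 52 = \left(0 \left(1 + 0\right) + 102\right) 52 = \left(0 \cdot 1 + 102\right) 52 = \left(0 + 102\right) 52 = 102 \cdot 52 = 5304$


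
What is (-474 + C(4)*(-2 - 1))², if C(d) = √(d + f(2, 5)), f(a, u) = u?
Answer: 233289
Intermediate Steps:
C(d) = √(5 + d) (C(d) = √(d + 5) = √(5 + d))
(-474 + C(4)*(-2 - 1))² = (-474 + √(5 + 4)*(-2 - 1))² = (-474 + √9*(-3))² = (-474 + 3*(-3))² = (-474 - 9)² = (-483)² = 233289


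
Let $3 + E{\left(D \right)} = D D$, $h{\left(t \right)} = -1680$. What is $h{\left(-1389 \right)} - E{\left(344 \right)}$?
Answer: $-120013$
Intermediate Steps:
$E{\left(D \right)} = -3 + D^{2}$ ($E{\left(D \right)} = -3 + D D = -3 + D^{2}$)
$h{\left(-1389 \right)} - E{\left(344 \right)} = -1680 - \left(-3 + 344^{2}\right) = -1680 - \left(-3 + 118336\right) = -1680 - 118333 = -120013$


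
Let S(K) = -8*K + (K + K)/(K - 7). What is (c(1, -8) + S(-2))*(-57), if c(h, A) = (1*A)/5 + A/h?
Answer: -5852/15 ≈ -390.13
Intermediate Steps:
c(h, A) = A/5 + A/h (c(h, A) = A*(⅕) + A/h = A/5 + A/h)
S(K) = -8*K + 2*K/(-7 + K) (S(K) = -8*K + (2*K)/(-7 + K) = -8*K + 2*K/(-7 + K))
(c(1, -8) + S(-2))*(-57) = (((⅕)*(-8) - 8/1) + 2*(-2)*(29 - 4*(-2))/(-7 - 2))*(-57) = ((-8/5 - 8*1) + 2*(-2)*(29 + 8)/(-9))*(-57) = ((-8/5 - 8) + 2*(-2)*(-⅑)*37)*(-57) = (-48/5 + 148/9)*(-57) = (308/45)*(-57) = -5852/15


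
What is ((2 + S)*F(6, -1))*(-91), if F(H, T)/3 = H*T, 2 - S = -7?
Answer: 18018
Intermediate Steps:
S = 9 (S = 2 - 1*(-7) = 2 + 7 = 9)
F(H, T) = 3*H*T (F(H, T) = 3*(H*T) = 3*H*T)
((2 + S)*F(6, -1))*(-91) = ((2 + 9)*(3*6*(-1)))*(-91) = (11*(-18))*(-91) = -198*(-91) = 18018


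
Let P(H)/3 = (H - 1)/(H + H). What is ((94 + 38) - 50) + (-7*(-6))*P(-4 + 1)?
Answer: 166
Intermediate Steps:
P(H) = 3*(-1 + H)/(2*H) (P(H) = 3*((H - 1)/(H + H)) = 3*((-1 + H)/((2*H))) = 3*((-1 + H)*(1/(2*H))) = 3*((-1 + H)/(2*H)) = 3*(-1 + H)/(2*H))
((94 + 38) - 50) + (-7*(-6))*P(-4 + 1) = ((94 + 38) - 50) + (-7*(-6))*(3*(-1 + (-4 + 1))/(2*(-4 + 1))) = (132 - 50) + 42*((3/2)*(-1 - 3)/(-3)) = 82 + 42*((3/2)*(-⅓)*(-4)) = 82 + 42*2 = 82 + 84 = 166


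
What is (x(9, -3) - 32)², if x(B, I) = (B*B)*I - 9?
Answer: 80656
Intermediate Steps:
x(B, I) = -9 + I*B² (x(B, I) = B²*I - 9 = I*B² - 9 = -9 + I*B²)
(x(9, -3) - 32)² = ((-9 - 3*9²) - 32)² = ((-9 - 3*81) - 32)² = ((-9 - 243) - 32)² = (-252 - 32)² = (-284)² = 80656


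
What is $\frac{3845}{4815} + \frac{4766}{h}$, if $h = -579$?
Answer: $- \frac{1381469}{185859} \approx -7.4329$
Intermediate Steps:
$\frac{3845}{4815} + \frac{4766}{h} = \frac{3845}{4815} + \frac{4766}{-579} = 3845 \cdot \frac{1}{4815} + 4766 \left(- \frac{1}{579}\right) = \frac{769}{963} - \frac{4766}{579} = - \frac{1381469}{185859}$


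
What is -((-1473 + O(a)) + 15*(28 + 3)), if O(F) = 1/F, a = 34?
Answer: 34271/34 ≈ 1008.0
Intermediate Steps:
-((-1473 + O(a)) + 15*(28 + 3)) = -((-1473 + 1/34) + 15*(28 + 3)) = -((-1473 + 1/34) + 15*31) = -(-50081/34 + 465) = -1*(-34271/34) = 34271/34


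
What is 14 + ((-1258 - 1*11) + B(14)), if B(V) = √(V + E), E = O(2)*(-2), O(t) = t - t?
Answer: -1255 + √14 ≈ -1251.3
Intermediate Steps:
O(t) = 0
E = 0 (E = 0*(-2) = 0)
B(V) = √V (B(V) = √(V + 0) = √V)
14 + ((-1258 - 1*11) + B(14)) = 14 + ((-1258 - 1*11) + √14) = 14 + ((-1258 - 11) + √14) = 14 + (-1269 + √14) = -1255 + √14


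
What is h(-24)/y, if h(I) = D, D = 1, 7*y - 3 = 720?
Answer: 7/723 ≈ 0.0096819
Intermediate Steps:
y = 723/7 (y = 3/7 + (⅐)*720 = 3/7 + 720/7 = 723/7 ≈ 103.29)
h(I) = 1
h(-24)/y = 1/(723/7) = 1*(7/723) = 7/723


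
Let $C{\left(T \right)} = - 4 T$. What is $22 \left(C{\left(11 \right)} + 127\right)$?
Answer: $1826$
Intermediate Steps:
$22 \left(C{\left(11 \right)} + 127\right) = 22 \left(\left(-4\right) 11 + 127\right) = 22 \left(-44 + 127\right) = 22 \cdot 83 = 1826$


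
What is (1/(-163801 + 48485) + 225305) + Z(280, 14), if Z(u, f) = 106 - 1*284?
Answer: 25960745131/115316 ≈ 2.2513e+5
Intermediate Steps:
Z(u, f) = -178 (Z(u, f) = 106 - 284 = -178)
(1/(-163801 + 48485) + 225305) + Z(280, 14) = (1/(-163801 + 48485) + 225305) - 178 = (1/(-115316) + 225305) - 178 = (-1/115316 + 225305) - 178 = 25981271379/115316 - 178 = 25960745131/115316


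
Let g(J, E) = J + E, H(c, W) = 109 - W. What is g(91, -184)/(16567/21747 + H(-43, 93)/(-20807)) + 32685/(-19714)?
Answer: -840851216919903/6788744917538 ≈ -123.86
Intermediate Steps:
g(J, E) = E + J
g(91, -184)/(16567/21747 + H(-43, 93)/(-20807)) + 32685/(-19714) = (-184 + 91)/(16567/21747 + (109 - 1*93)/(-20807)) + 32685/(-19714) = -93/(16567*(1/21747) + (109 - 93)*(-1/20807)) + 32685*(-1/19714) = -93/(16567/21747 + 16*(-1/20807)) - 32685/19714 = -93/(16567/21747 - 16/20807) - 32685/19714 = -93/344361617/452489829 - 32685/19714 = -93*452489829/344361617 - 32685/19714 = -42081554097/344361617 - 32685/19714 = -840851216919903/6788744917538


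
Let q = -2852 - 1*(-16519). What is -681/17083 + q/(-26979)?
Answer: -251846060/460882257 ≈ -0.54644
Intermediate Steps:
q = 13667 (q = -2852 + 16519 = 13667)
-681/17083 + q/(-26979) = -681/17083 + 13667/(-26979) = -681*1/17083 + 13667*(-1/26979) = -681/17083 - 13667/26979 = -251846060/460882257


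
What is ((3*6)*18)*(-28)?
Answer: -9072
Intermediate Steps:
((3*6)*18)*(-28) = (18*18)*(-28) = 324*(-28) = -9072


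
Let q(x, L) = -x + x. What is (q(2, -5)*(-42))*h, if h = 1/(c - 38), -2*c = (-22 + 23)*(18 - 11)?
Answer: 0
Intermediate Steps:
c = -7/2 (c = -(-22 + 23)*(18 - 11)/2 = -7/2 ≈ -3.5000)
q(x, L) = 0
h = -2/83 (h = 1/(-7/2 - 38) = 1/(-83/2) = -2/83 ≈ -0.024096)
(q(2, -5)*(-42))*h = (0*(-42))*(-2/83) = 0*(-2/83) = 0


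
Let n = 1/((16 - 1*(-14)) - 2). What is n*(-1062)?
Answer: -531/14 ≈ -37.929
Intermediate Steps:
n = 1/28 (n = 1/((16 + 14) - 2) = 1/(30 - 2) = 1/28 ≈ 0.035714)
n*(-1062) = (1/28)*(-1062) = -531/14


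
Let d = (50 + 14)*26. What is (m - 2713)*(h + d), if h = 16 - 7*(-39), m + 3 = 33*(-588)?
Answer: -43200360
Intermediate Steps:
d = 1664 (d = 64*26 = 1664)
m = -19407 (m = -3 + 33*(-588) = -3 - 19404 = -19407)
h = 289 (h = 16 + 273 = 289)
(m - 2713)*(h + d) = (-19407 - 2713)*(289 + 1664) = -22120*1953 = -43200360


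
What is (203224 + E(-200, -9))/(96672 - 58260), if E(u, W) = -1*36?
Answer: 50797/9603 ≈ 5.2897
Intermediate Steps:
E(u, W) = -36
(203224 + E(-200, -9))/(96672 - 58260) = (203224 - 36)/(96672 - 58260) = 203188/38412 = 203188*(1/38412) = 50797/9603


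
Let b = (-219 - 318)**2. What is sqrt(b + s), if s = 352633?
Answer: 17*sqrt(2218) ≈ 800.63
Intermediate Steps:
b = 288369 (b = (-537)**2 = 288369)
sqrt(b + s) = sqrt(288369 + 352633) = sqrt(641002) = 17*sqrt(2218)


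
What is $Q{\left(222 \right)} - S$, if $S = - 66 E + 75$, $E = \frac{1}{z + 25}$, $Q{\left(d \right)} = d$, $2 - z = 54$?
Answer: $\frac{1301}{9} \approx 144.56$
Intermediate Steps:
$z = -52$ ($z = 2 - 54 = -52$)
$E = - \frac{1}{27}$ ($E = \frac{1}{-52 + 25} = \frac{1}{-27} = - \frac{1}{27} \approx -0.037037$)
$S = \frac{697}{9}$ ($S = \left(-66\right) \left(- \frac{1}{27}\right) + 75 = \frac{22}{9} + 75 = \frac{697}{9} \approx 77.444$)
$Q{\left(222 \right)} - S = 222 - \frac{697}{9} = \frac{1301}{9}$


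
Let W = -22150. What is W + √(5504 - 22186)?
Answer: -22150 + I*√16682 ≈ -22150.0 + 129.16*I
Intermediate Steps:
W + √(5504 - 22186) = -22150 + √(5504 - 22186) = -22150 + √(-16682) = -22150 + I*√16682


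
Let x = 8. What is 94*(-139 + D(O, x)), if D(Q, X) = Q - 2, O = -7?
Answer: -13912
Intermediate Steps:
D(Q, X) = -2 + Q
94*(-139 + D(O, x)) = 94*(-139 + (-2 - 7)) = 94*(-139 - 9) = 94*(-148) = -13912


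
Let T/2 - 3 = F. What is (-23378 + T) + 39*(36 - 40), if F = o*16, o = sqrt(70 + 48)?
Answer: -23528 + 32*sqrt(118) ≈ -23180.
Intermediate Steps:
o = sqrt(118) ≈ 10.863
F = 16*sqrt(118) (F = sqrt(118)*16 = 16*sqrt(118) ≈ 173.80)
T = 6 + 32*sqrt(118) (T = 6 + 2*(16*sqrt(118)) = 6 + 32*sqrt(118) ≈ 353.61)
(-23378 + T) + 39*(36 - 40) = (-23378 + (6 + 32*sqrt(118))) + 39*(36 - 40) = (-23372 + 32*sqrt(118)) + 39*(-4) = (-23372 + 32*sqrt(118)) - 156 = -23528 + 32*sqrt(118)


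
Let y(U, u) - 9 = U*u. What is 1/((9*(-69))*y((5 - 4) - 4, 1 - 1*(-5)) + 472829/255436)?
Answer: 255436/1428104633 ≈ 0.00017886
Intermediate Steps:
y(U, u) = 9 + U*u
1/((9*(-69))*y((5 - 4) - 4, 1 - 1*(-5)) + 472829/255436) = 1/((9*(-69))*(9 + ((5 - 4) - 4)*(1 - 1*(-5))) + 472829/255436) = 1/(-621*(9 + (1 - 4)*(1 + 5)) + 472829*(1/255436)) = 1/(-621*(9 - 3*6) + 472829/255436) = 1/(-621*(9 - 18) + 472829/255436) = 1/(-621*(-9) + 472829/255436) = 1/(5589 + 472829/255436) = 1/(1428104633/255436) = 255436/1428104633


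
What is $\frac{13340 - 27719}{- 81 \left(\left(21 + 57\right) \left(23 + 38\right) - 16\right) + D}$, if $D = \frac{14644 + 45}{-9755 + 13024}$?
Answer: $\frac{47004951}{1255614749} \approx 0.037436$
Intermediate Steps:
$D = \frac{14689}{3269} \approx 4.4934$
$\frac{13340 - 27719}{- 81 \left(\left(21 + 57\right) \left(23 + 38\right) - 16\right) + D} = \frac{13340 - 27719}{- 81 \left(\left(21 + 57\right) \left(23 + 38\right) - 16\right) + \frac{14689}{3269}} = - \frac{14379}{- 81 \left(78 \cdot 61 - 16\right) + \frac{14689}{3269}} = - \frac{14379}{- 81 \left(4758 - 16\right) + \frac{14689}{3269}} = - \frac{14379}{\left(-81\right) 4742 + \frac{14689}{3269}} = - \frac{14379}{-384102 + \frac{14689}{3269}} = - \frac{14379}{- \frac{1255614749}{3269}} = \left(-14379\right) \left(- \frac{3269}{1255614749}\right) = \frac{47004951}{1255614749}$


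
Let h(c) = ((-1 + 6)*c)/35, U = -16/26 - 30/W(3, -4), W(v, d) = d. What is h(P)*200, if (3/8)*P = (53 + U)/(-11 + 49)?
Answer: 207600/1729 ≈ 120.07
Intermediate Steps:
U = 179/26 (U = -16/26 - 30/(-4) = -16*1/26 - 30*(-¼) = -8/13 + 15/2 = 179/26 ≈ 6.8846)
P = 1038/247 (P = 8*((53 + 179/26)/(-11 + 49))/3 = 8*((1557/26)/38)/3 = 8*((1557/26)*(1/38))/3 = (8/3)*(1557/988) = 1038/247 ≈ 4.2024)
h(c) = c/7 (h(c) = (5*c)*(1/35) = c/7)
h(P)*200 = ((⅐)*(1038/247))*200 = (1038/1729)*200 = 207600/1729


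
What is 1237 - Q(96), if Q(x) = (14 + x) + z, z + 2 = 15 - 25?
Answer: 1139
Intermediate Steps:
z = -12 (z = -2 + (15 - 25) = -2 - 10 = -12)
Q(x) = 2 + x (Q(x) = (14 + x) - 12 = 2 + x)
1237 - Q(96) = 1237 - (2 + 96) = 1237 - 1*98 = 1237 - 98 = 1139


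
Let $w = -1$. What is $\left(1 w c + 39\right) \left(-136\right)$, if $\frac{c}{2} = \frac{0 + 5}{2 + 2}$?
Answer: $-4964$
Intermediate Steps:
$c = \frac{5}{2}$ ($c = 2 \frac{0 + 5}{2 + 2} = 2 \cdot \frac{5}{4} = \frac{5}{2} \approx 2.5$)
$\left(1 w c + 39\right) \left(-136\right) = \left(1 \left(-1\right) \frac{5}{2} + 39\right) \left(-136\right) = \left(\left(-1\right) \frac{5}{2} + 39\right) \left(-136\right) = \left(- \frac{5}{2} + 39\right) \left(-136\right) = \frac{73}{2} \left(-136\right) = -4964$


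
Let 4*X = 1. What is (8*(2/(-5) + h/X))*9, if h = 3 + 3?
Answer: 8496/5 ≈ 1699.2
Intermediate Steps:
X = ¼ (X = (¼)*1 = ¼ ≈ 0.25000)
h = 6
(8*(2/(-5) + h/X))*9 = (8*(2/(-5) + 6/(¼)))*9 = (8*(2*(-⅕) + 6*4))*9 = (8*(-⅖ + 24))*9 = (8*(118/5))*9 = (944/5)*9 = 8496/5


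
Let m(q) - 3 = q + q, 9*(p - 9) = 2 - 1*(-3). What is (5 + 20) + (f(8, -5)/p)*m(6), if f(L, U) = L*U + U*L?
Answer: -4325/43 ≈ -100.58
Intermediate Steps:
p = 86/9 (p = 9 + (2 - 1*(-3))/9 = 9 + (2 + 3)/9 = 9 + (⅑)*5 = 9 + 5/9 = 86/9 ≈ 9.5556)
m(q) = 3 + 2*q (m(q) = 3 + (q + q) = 3 + 2*q)
f(L, U) = 2*L*U (f(L, U) = L*U + L*U = 2*L*U)
(5 + 20) + (f(8, -5)/p)*m(6) = (5 + 20) + ((2*8*(-5))/(86/9))*(3 + 2*6) = 25 + (-80*9/86)*(3 + 12) = 25 - 360/43*15 = 25 - 5400/43 = -4325/43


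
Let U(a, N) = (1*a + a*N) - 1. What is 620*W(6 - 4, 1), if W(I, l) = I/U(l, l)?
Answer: 1240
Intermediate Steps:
U(a, N) = -1 + a + N*a (U(a, N) = (a + N*a) - 1 = -1 + a + N*a)
W(I, l) = I/(-1 + l + l²) (W(I, l) = I/(-1 + l + l*l) = I/(-1 + l + l²))
620*W(6 - 4, 1) = 620*((6 - 4)/(-1 + 1 + 1²)) = 620*(2/(-1 + 1 + 1)) = 620*(2/1) = 620*(2*1) = 620*2 = 1240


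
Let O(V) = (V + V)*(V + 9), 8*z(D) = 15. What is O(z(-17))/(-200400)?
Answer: -87/427520 ≈ -0.00020350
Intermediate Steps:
z(D) = 15/8 (z(D) = (1/8)*15 = 15/8)
O(V) = 2*V*(9 + V) (O(V) = (2*V)*(9 + V) = 2*V*(9 + V))
O(z(-17))/(-200400) = (2*(15/8)*(9 + 15/8))/(-200400) = (2*(15/8)*(87/8))*(-1/200400) = (1305/32)*(-1/200400) = -87/427520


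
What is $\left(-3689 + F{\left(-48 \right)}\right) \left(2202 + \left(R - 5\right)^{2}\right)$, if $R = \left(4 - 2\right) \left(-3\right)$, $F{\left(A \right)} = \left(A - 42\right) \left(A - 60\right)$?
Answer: $14010013$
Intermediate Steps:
$F{\left(A \right)} = \left(-60 + A\right) \left(-42 + A\right)$ ($F{\left(A \right)} = \left(-42 + A\right) \left(-60 + A\right) = \left(-60 + A\right) \left(-42 + A\right)$)
$R = -6$ ($R = 2 \left(-3\right) = -6$)
$\left(-3689 + F{\left(-48 \right)}\right) \left(2202 + \left(R - 5\right)^{2}\right) = \left(-3689 + \left(2520 + \left(-48\right)^{2} - -4896\right)\right) \left(2202 + \left(-6 - 5\right)^{2}\right) = \left(-3689 + \left(2520 + 2304 + 4896\right)\right) \left(2202 + \left(-11\right)^{2}\right) = \left(-3689 + 9720\right) \left(2202 + 121\right) = 6031 \cdot 2323 = 14010013$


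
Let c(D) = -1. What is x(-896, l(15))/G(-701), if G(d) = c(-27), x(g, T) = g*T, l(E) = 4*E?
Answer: 53760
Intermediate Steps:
x(g, T) = T*g
G(d) = -1
x(-896, l(15))/G(-701) = ((4*15)*(-896))/(-1) = (60*(-896))*(-1) = -53760*(-1) = 53760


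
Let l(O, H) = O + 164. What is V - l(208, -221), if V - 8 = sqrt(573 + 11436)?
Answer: -364 + sqrt(12009) ≈ -254.41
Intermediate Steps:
l(O, H) = 164 + O
V = 8 + sqrt(12009) (V = 8 + sqrt(573 + 11436) = 8 + sqrt(12009) ≈ 117.59)
V - l(208, -221) = (8 + sqrt(12009)) - (164 + 208) = (8 + sqrt(12009)) - 1*372 = (8 + sqrt(12009)) - 372 = -364 + sqrt(12009)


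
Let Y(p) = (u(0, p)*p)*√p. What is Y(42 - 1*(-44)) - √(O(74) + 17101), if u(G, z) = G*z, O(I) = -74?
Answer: -√17027 ≈ -130.49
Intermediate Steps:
Y(p) = 0 (Y(p) = ((0*p)*p)*√p = (0*p)*√p = 0*√p = 0)
Y(42 - 1*(-44)) - √(O(74) + 17101) = 0 - √(-74 + 17101) = 0 - √17027 = -√17027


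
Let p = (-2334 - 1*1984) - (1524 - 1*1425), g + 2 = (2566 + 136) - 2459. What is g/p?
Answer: -241/4417 ≈ -0.054562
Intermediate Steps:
g = 241 (g = -2 + ((2566 + 136) - 2459) = -2 + (2702 - 2459) = -2 + 243 = 241)
p = -4417 (p = (-2334 - 1984) - (1524 - 1425) = -4318 - 1*99 = -4318 - 99 = -4417)
g/p = 241/(-4417) = 241*(-1/4417) = -241/4417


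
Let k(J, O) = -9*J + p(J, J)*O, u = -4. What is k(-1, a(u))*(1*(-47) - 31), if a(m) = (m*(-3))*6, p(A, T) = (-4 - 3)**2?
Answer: -275886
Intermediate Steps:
p(A, T) = 49 (p(A, T) = (-7)**2 = 49)
a(m) = -18*m (a(m) = -3*m*6 = -18*m)
k(J, O) = -9*J + 49*O
k(-1, a(u))*(1*(-47) - 31) = (-9*(-1) + 49*(-18*(-4)))*(1*(-47) - 31) = (9 + 49*72)*(-47 - 31) = (9 + 3528)*(-78) = 3537*(-78) = -275886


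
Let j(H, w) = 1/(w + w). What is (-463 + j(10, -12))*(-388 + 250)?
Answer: 255599/4 ≈ 63900.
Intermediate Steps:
j(H, w) = 1/(2*w)
(-463 + j(10, -12))*(-388 + 250) = (-463 + (½)/(-12))*(-388 + 250) = (-463 + (½)*(-1/12))*(-138) = (-463 - 1/24)*(-138) = -11113/24*(-138) = 255599/4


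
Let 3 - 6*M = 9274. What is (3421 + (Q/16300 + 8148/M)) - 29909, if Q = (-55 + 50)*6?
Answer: -400359219493/15111730 ≈ -26493.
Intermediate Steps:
M = -9271/6 (M = 1/2 - 1/6*9274 = 1/2 - 4637/3 = -9271/6 ≈ -1545.2)
Q = -30 (Q = -5*6 = -30)
(3421 + (Q/16300 + 8148/M)) - 29909 = (3421 + (-30/16300 + 8148/(-9271/6))) - 29909 = (3421 + (-30*1/16300 + 8148*(-6/9271))) - 29909 = (3421 + (-3/1630 - 48888/9271)) - 29909 = (3421 - 79715253/15111730) - 29909 = 51617513077/15111730 - 29909 = -400359219493/15111730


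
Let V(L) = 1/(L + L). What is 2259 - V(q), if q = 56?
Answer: 253007/112 ≈ 2259.0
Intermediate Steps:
V(L) = 1/(2*L)
2259 - V(q) = 2259 - 1/(2*56) = 2259 - 1*1/112 = 2259 - 1/112 = 253007/112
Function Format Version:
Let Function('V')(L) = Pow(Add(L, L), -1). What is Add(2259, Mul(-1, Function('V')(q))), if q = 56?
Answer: Rational(253007, 112) ≈ 2259.0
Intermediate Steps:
Function('V')(L) = Mul(Rational(1, 2), Pow(L, -1)) (Function('V')(L) = Pow(Mul(2, L), -1) = Mul(Rational(1, 2), Pow(L, -1)))
Add(2259, Mul(-1, Function('V')(q))) = Add(2259, Mul(-1, Mul(Rational(1, 2), Pow(56, -1)))) = Add(2259, Mul(-1, Mul(Rational(1, 2), Rational(1, 56)))) = Add(2259, Mul(-1, Rational(1, 112))) = Add(2259, Rational(-1, 112)) = Rational(253007, 112)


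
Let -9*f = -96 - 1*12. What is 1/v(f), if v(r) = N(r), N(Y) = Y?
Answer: 1/12 ≈ 0.083333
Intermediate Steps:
f = 12 (f = -(-96 - 1*12)/9 = -(-96 - 12)/9 = -1/9*(-108) = 12)
v(r) = r
1/v(f) = 1/12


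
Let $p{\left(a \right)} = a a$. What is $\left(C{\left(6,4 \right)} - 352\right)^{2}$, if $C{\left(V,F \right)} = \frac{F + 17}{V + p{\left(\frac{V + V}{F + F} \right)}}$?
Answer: $\frac{14776336}{121} \approx 1.2212 \cdot 10^{5}$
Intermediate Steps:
$p{\left(a \right)} = a^{2}$
$C{\left(V,F \right)} = \frac{17 + F}{V + \frac{V^{2}}{F^{2}}}$ ($C{\left(V,F \right)} = \frac{F + 17}{V + \left(\frac{V + V}{F + F}\right)^{2}} = \frac{17 + F}{V + \left(\frac{2 V}{2 F}\right)^{2}} = \frac{17 + F}{V + \left(2 V \frac{1}{2 F}\right)^{2}} = \frac{17 + F}{V + \left(\frac{V}{F}\right)^{2}} = \frac{17 + F}{V + \frac{V^{2}}{F^{2}}}$)
$\left(C{\left(6,4 \right)} - 352\right)^{2} = \left(\frac{4^{2} \left(17 + 4\right)}{6 \left(6 + 4^{2}\right)} - 352\right)^{2} = \left(16 \cdot \frac{1}{6} \frac{1}{6 + 16} \cdot 21 - 352\right)^{2} = \left(16 \cdot \frac{1}{6} \cdot \frac{1}{22} \cdot 21 - 352\right)^{2} = \left(\frac{28}{11} - 352\right)^{2} = \left(- \frac{3844}{11}\right)^{2} = \frac{14776336}{121}$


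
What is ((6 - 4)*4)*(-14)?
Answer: -112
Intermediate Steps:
((6 - 4)*4)*(-14) = (2*4)*(-14) = 8*(-14) = -112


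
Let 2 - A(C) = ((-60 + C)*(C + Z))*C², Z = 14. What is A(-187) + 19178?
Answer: -1494241159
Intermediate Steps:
A(C) = 2 - C²*(-60 + C)*(14 + C) (A(C) = 2 - (-60 + C)*(C + 14)*C² = 2 - (-60 + C)*(14 + C)*C² = 2 - C²*(-60 + C)*(14 + C))
A(-187) + 19178 = (2 - 1*(-187)⁴ + 46*(-187)³ + 840*(-187)²) + 19178 = (2 - 1*1222830961 + 46*(-6539203) + 840*34969) + 19178 = (2 - 1222830961 - 300803338 + 29373960) + 19178 = -1494260337 + 19178 = -1494241159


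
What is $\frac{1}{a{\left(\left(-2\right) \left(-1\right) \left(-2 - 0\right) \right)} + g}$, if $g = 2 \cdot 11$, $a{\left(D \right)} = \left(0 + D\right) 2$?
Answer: $\frac{1}{14} \approx 0.071429$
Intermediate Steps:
$a{\left(D \right)} = 2 D$ ($a{\left(D \right)} = D 2 = 2 D$)
$g = 22$
$\frac{1}{a{\left(\left(-2\right) \left(-1\right) \left(-2 - 0\right) \right)} + g} = \frac{1}{2 \left(-2\right) \left(-1\right) \left(-2 - 0\right) + 22} = \frac{1}{2 \cdot 2 \left(-2 + 0\right) + 22} = \frac{1}{2 \cdot 2 \left(-2\right) + 22} = \frac{1}{2 \left(-4\right) + 22} = \frac{1}{-8 + 22} = \frac{1}{14}$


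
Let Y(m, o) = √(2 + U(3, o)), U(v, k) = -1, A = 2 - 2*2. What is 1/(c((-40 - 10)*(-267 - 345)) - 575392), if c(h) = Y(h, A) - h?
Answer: -1/605991 ≈ -1.6502e-6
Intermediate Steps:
A = -2 (A = 2 - 4 = -2)
Y(m, o) = 1 (Y(m, o) = √(2 - 1) = √1 = 1)
c(h) = 1 - h
1/(c((-40 - 10)*(-267 - 345)) - 575392) = 1/((1 - (-40 - 10)*(-267 - 345)) - 575392) = 1/((1 - (-50)*(-612)) - 575392) = 1/((1 - 1*30600) - 575392) = 1/((1 - 30600) - 575392) = 1/(-30599 - 575392) = 1/(-605991) = -1/605991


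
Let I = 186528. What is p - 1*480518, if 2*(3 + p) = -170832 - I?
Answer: -659201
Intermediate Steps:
p = -178683 (p = -3 + (-170832 - 1*186528)/2 = -3 + (-170832 - 186528)/2 = -3 + (1/2)*(-357360) = -3 - 178680 = -178683)
p - 1*480518 = -178683 - 1*480518 = -178683 - 480518 = -659201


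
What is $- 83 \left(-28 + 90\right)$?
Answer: $-5146$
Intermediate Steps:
$- 83 \left(-28 + 90\right) = \left(-83\right) 62 = -5146$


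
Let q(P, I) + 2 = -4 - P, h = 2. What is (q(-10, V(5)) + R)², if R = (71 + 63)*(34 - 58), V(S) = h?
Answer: 10316944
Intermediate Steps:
V(S) = 2
q(P, I) = -6 - P (q(P, I) = -2 + (-4 - P) = -6 - P)
R = -3216 (R = 134*(-24) = -3216)
(q(-10, V(5)) + R)² = ((-6 - 1*(-10)) - 3216)² = ((-6 + 10) - 3216)² = (4 - 3216)² = (-3212)² = 10316944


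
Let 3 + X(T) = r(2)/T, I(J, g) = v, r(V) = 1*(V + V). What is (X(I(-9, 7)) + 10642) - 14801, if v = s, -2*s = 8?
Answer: -4163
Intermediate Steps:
r(V) = 2*V (r(V) = 1*(2*V) = 2*V)
s = -4 (s = -1/2*8 = -4)
v = -4
I(J, g) = -4
X(T) = -3 + 4/T (X(T) = -3 + (2*2)/T = -3 + 4/T)
(X(I(-9, 7)) + 10642) - 14801 = ((-3 + 4/(-4)) + 10642) - 14801 = ((-3 + 4*(-1/4)) + 10642) - 14801 = ((-3 - 1) + 10642) - 14801 = (-4 + 10642) - 14801 = 10638 - 14801 = -4163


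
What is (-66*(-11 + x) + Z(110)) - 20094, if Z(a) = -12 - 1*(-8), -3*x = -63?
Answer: -20758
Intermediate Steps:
x = 21 (x = -⅓*(-63) = 21)
Z(a) = -4 (Z(a) = -12 + 8 = -4)
(-66*(-11 + x) + Z(110)) - 20094 = (-66*(-11 + 21) - 4) - 20094 = (-66*10 - 4) - 20094 = (-660 - 4) - 20094 = -664 - 20094 = -20758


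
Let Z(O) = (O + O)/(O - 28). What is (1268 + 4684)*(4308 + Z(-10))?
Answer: 487242624/19 ≈ 2.5644e+7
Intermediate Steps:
Z(O) = 2*O/(-28 + O) (Z(O) = (2*O)/(-28 + O) = 2*O/(-28 + O))
(1268 + 4684)*(4308 + Z(-10)) = (1268 + 4684)*(4308 + 2*(-10)/(-28 - 10)) = 5952*(4308 + 2*(-10)/(-38)) = 5952*(4308 + 2*(-10)*(-1/38)) = 5952*(4308 + 10/19) = 5952*(81862/19) = 487242624/19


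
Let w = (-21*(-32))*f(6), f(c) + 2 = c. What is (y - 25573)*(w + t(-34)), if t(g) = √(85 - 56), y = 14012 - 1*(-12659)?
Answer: 2951424 + 1098*√29 ≈ 2.9573e+6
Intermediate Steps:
y = 26671 (y = 14012 + 12659 = 26671)
f(c) = -2 + c
w = 2688 (w = (-21*(-32))*(-2 + 6) = 672*4 = 2688)
t(g) = √29
(y - 25573)*(w + t(-34)) = (26671 - 25573)*(2688 + √29) = 1098*(2688 + √29) = 2951424 + 1098*√29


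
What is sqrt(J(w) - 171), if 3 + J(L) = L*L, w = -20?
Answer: sqrt(226) ≈ 15.033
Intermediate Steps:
J(L) = -3 + L**2 (J(L) = -3 + L*L = -3 + L**2)
sqrt(J(w) - 171) = sqrt((-3 + (-20)**2) - 171) = sqrt((-3 + 400) - 171) = sqrt(397 - 171) = sqrt(226)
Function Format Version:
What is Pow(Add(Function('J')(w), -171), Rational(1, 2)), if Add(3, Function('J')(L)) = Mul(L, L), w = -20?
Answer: Pow(226, Rational(1, 2)) ≈ 15.033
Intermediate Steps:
Function('J')(L) = Add(-3, Pow(L, 2)) (Function('J')(L) = Add(-3, Mul(L, L)) = Add(-3, Pow(L, 2)))
Pow(Add(Function('J')(w), -171), Rational(1, 2)) = Pow(Add(Add(-3, Pow(-20, 2)), -171), Rational(1, 2)) = Pow(Add(Add(-3, 400), -171), Rational(1, 2)) = Pow(Add(397, -171), Rational(1, 2)) = Pow(226, Rational(1, 2))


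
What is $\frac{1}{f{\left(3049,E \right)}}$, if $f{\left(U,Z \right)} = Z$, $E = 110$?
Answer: $\frac{1}{110} \approx 0.0090909$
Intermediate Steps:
$\frac{1}{f{\left(3049,E \right)}} = \frac{1}{110}$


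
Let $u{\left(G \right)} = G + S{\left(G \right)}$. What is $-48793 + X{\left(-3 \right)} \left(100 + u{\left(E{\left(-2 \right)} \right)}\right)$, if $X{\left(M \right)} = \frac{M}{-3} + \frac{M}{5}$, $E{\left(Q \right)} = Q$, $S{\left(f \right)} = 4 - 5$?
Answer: $- \frac{243771}{5} \approx -48754.0$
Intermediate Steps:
$S{\left(f \right)} = -1$
$X{\left(M \right)} = - \frac{2 M}{15}$ ($X{\left(M \right)} = M \left(- \frac{1}{3}\right) + M \frac{1}{5} = - \frac{M}{3} + \frac{M}{5} = - \frac{2 M}{15}$)
$u{\left(G \right)} = -1 + G$ ($u{\left(G \right)} = G - 1 = -1 + G$)
$-48793 + X{\left(-3 \right)} \left(100 + u{\left(E{\left(-2 \right)} \right)}\right) = -48793 + \left(- \frac{2}{15}\right) \left(-3\right) \left(100 - 3\right) = -48793 + \frac{2 \left(100 - 3\right)}{5} = -48793 + \frac{2}{5} \cdot 97 = -48793 + \frac{194}{5} = - \frac{243771}{5}$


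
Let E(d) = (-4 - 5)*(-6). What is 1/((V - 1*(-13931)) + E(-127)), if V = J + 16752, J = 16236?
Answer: 1/46973 ≈ 2.1289e-5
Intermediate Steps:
E(d) = 54 (E(d) = -9*(-6) = 54)
V = 32988 (V = 16236 + 16752 = 32988)
1/((V - 1*(-13931)) + E(-127)) = 1/((32988 - 1*(-13931)) + 54) = 1/((32988 + 13931) + 54) = 1/(46919 + 54) = 1/46973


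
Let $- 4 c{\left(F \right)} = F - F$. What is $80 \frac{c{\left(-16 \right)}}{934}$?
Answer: $0$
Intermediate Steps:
$c{\left(F \right)} = 0$ ($c{\left(F \right)} = - \frac{F - F}{4} = \left(- \frac{1}{4}\right) 0 = 0$)
$80 \frac{c{\left(-16 \right)}}{934} = 80 \cdot \frac{0}{934} = 80 \cdot 0 \cdot \frac{1}{934} = 80 \cdot 0 = 0$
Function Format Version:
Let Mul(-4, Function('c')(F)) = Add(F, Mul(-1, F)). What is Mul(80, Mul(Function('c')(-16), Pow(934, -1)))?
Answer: 0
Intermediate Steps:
Function('c')(F) = 0 (Function('c')(F) = Mul(Rational(-1, 4), Add(F, Mul(-1, F))) = Mul(Rational(-1, 4), 0) = 0)
Mul(80, Mul(Function('c')(-16), Pow(934, -1))) = Mul(80, Mul(0, Pow(934, -1))) = Mul(80, Mul(0, Rational(1, 934))) = Mul(80, 0) = 0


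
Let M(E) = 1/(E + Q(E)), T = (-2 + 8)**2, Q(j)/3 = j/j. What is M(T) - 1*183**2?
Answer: -1306070/39 ≈ -33489.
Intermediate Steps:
Q(j) = 3 (Q(j) = 3*(j/j) = 3*1 = 3)
T = 36 (T = 6**2 = 36)
M(E) = 1/(3 + E) (M(E) = 1/(E + 3) = 1/(3 + E))
M(T) - 1*183**2 = 1/(3 + 36) - 1*183**2 = 1/39 - 1*33489 = 1/39 - 33489 = -1306070/39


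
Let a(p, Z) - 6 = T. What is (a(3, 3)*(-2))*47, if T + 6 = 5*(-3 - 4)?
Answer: 3290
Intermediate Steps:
T = -41 (T = -6 + 5*(-3 - 4) = -6 + 5*(-7) = -6 - 35 = -41)
a(p, Z) = -35 (a(p, Z) = 6 - 41 = -35)
(a(3, 3)*(-2))*47 = -35*(-2)*47 = 70*47 = 3290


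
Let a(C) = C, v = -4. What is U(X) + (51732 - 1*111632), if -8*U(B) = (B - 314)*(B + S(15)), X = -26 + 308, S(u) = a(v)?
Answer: -58788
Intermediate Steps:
S(u) = -4
X = 282
U(B) = -(-314 + B)*(-4 + B)/8 (U(B) = -(B - 314)*(B - 4)/8 = -(-314 + B)*(-4 + B)/8)
U(X) + (51732 - 1*111632) = (-157 - ⅛*282² + (159/4)*282) + (51732 - 1*111632) = (-157 - ⅛*79524 + 22419/2) + (51732 - 111632) = (-157 - 19881/2 + 22419/2) - 59900 = 1112 - 59900 = -58788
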